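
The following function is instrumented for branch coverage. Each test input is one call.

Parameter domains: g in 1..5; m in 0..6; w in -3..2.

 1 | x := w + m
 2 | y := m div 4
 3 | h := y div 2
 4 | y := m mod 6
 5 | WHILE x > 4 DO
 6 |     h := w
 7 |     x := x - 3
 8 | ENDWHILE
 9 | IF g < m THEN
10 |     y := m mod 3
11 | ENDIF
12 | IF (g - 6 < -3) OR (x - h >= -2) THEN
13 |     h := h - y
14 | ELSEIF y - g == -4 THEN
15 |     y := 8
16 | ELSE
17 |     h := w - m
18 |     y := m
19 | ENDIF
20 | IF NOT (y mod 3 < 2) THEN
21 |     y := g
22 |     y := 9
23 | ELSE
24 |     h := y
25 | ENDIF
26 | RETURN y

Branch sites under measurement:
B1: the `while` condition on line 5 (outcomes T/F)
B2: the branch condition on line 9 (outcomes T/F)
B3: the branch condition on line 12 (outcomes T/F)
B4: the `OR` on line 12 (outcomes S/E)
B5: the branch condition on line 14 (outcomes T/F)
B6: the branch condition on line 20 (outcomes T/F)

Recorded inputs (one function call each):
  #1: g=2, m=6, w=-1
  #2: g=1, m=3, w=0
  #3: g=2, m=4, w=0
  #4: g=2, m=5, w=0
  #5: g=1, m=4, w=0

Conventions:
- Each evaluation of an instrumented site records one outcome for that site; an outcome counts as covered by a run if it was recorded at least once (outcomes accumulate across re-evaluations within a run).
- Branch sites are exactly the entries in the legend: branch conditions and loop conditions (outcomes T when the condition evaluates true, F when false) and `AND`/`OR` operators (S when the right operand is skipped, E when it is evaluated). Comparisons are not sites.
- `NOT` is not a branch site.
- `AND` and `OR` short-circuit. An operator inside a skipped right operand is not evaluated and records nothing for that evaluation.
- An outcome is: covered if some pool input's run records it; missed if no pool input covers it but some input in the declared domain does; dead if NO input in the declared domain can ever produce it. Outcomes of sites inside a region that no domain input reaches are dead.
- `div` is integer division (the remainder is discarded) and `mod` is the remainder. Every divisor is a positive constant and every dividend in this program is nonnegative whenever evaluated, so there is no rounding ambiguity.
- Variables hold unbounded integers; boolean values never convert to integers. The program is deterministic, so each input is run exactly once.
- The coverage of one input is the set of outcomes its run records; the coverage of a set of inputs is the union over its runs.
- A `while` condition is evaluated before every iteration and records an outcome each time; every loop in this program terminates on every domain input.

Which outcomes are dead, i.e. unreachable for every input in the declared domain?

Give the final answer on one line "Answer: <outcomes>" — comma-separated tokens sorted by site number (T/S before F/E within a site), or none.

exhaustive pass over the 210-input domain:
  reachable outcomes have witnesses, e.g. B1=T (e.g. g=1, m=3, w=2), B1=F (e.g. g=1, m=0, w=-3), B2=T (e.g. g=1, m=2, w=-3), B2=F (e.g. g=1, m=0, w=-3)

Answer: none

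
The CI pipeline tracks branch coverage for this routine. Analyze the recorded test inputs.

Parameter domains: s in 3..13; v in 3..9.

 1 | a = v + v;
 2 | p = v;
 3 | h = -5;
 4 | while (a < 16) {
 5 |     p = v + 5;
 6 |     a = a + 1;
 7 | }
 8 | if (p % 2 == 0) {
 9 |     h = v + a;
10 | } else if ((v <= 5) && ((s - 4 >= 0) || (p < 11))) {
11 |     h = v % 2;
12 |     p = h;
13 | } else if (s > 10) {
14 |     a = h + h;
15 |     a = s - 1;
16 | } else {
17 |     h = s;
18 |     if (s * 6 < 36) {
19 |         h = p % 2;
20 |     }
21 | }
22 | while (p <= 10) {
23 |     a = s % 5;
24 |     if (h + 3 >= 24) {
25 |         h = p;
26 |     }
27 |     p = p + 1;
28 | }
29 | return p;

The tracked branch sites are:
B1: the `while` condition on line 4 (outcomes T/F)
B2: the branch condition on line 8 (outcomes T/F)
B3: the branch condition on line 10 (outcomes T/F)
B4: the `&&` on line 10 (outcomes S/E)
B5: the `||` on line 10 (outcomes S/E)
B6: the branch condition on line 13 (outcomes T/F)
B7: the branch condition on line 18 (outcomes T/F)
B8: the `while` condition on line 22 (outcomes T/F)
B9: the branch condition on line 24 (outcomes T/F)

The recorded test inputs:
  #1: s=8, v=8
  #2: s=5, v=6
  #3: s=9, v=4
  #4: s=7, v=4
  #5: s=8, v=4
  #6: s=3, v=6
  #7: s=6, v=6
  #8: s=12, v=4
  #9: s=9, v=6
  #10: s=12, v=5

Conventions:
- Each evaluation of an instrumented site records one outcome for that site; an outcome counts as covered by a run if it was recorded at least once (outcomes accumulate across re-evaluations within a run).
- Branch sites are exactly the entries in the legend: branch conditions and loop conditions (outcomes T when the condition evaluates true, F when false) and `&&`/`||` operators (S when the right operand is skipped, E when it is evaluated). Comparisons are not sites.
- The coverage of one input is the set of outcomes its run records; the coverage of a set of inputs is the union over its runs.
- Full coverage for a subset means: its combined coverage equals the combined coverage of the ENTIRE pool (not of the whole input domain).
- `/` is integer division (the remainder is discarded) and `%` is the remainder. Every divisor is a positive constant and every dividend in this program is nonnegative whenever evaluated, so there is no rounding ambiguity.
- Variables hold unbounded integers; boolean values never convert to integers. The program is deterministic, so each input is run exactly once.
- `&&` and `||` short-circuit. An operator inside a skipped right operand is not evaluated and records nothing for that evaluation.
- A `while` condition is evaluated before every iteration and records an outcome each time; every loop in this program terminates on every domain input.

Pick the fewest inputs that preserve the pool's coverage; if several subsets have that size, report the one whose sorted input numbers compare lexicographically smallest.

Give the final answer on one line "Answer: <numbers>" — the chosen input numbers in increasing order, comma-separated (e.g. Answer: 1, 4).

input #1, s=8, v=8: events B1->F, B2->T, B8->T, B9->T, B8->T, B9->F, B8->T, B9->F, B8->F; outcomes B1=F, B2=T, B8=T, B8=F, B9=T, B9=F
input #2, s=5, v=6: events B1->T, B1->T, B1->T, B1->T, B1->F, B2->F, B4->S, B3->F, B6->F, B7->T, B8->F; outcomes B1=T, B1=F, B2=F, B3=F, B4=S, B6=F, B7=T, B8=F
input #3, s=9, v=4: events B1->T, B1->T, B1->T, B1->T, B1->T, B1->T, B1->T, B1->T, B1->F, B2->F, B4->E, B5->S, B3->T, B8->T, ...; outcomes B1=T, B1=F, B2=F, B3=T, B4=E, B5=S, B8=T, B8=F, B9=F
input #4, s=7, v=4: events B1->T, B1->T, B1->T, B1->T, B1->T, B1->T, B1->T, B1->T, B1->F, B2->F, B4->E, B5->S, B3->T, B8->T, ...; outcomes B1=T, B1=F, B2=F, B3=T, B4=E, B5=S, B8=T, B8=F, B9=F
input #5, s=8, v=4: events B1->T, B1->T, B1->T, B1->T, B1->T, B1->T, B1->T, B1->T, B1->F, B2->F, B4->E, B5->S, B3->T, B8->T, ...; outcomes B1=T, B1=F, B2=F, B3=T, B4=E, B5=S, B8=T, B8=F, B9=F
input #6, s=3, v=6: events B1->T, B1->T, B1->T, B1->T, B1->F, B2->F, B4->S, B3->F, B6->F, B7->T, B8->F; outcomes B1=T, B1=F, B2=F, B3=F, B4=S, B6=F, B7=T, B8=F
input #7, s=6, v=6: events B1->T, B1->T, B1->T, B1->T, B1->F, B2->F, B4->S, B3->F, B6->F, B7->F, B8->F; outcomes B1=T, B1=F, B2=F, B3=F, B4=S, B6=F, B7=F, B8=F
input #8, s=12, v=4: events B1->T, B1->T, B1->T, B1->T, B1->T, B1->T, B1->T, B1->T, B1->F, B2->F, B4->E, B5->S, B3->T, B8->T, ...; outcomes B1=T, B1=F, B2=F, B3=T, B4=E, B5=S, B8=T, B8=F, B9=F
input #9, s=9, v=6: events B1->T, B1->T, B1->T, B1->T, B1->F, B2->F, B4->S, B3->F, B6->F, B7->F, B8->F; outcomes B1=T, B1=F, B2=F, B3=F, B4=S, B6=F, B7=F, B8=F
input #10, s=12, v=5: events B1->T, B1->T, B1->T, B1->T, B1->T, B1->T, B1->F, B2->T, B8->T, B9->T, B8->F; outcomes B1=T, B1=F, B2=T, B8=T, B8=F, B9=T
pool-wide coverage (16 outcomes): B1=T, B1=F, B2=T, B2=F, B3=T, B3=F, B4=S, B4=E, B5=S, B6=F, B7=T, B7=F, B8=T, B8=F, B9=T, B9=F
size 1 is not enough: best union over all size-1 subsets is 9/16
size 2 is not enough: best union over all size-2 subsets is 13/16
size 3 is not enough: best union over all size-3 subsets is 15/16
size 4: inputs {1, 2, 3, 7} cover all 16 outcomes, and no lexicographically smaller subset of this size does

Answer: 1, 2, 3, 7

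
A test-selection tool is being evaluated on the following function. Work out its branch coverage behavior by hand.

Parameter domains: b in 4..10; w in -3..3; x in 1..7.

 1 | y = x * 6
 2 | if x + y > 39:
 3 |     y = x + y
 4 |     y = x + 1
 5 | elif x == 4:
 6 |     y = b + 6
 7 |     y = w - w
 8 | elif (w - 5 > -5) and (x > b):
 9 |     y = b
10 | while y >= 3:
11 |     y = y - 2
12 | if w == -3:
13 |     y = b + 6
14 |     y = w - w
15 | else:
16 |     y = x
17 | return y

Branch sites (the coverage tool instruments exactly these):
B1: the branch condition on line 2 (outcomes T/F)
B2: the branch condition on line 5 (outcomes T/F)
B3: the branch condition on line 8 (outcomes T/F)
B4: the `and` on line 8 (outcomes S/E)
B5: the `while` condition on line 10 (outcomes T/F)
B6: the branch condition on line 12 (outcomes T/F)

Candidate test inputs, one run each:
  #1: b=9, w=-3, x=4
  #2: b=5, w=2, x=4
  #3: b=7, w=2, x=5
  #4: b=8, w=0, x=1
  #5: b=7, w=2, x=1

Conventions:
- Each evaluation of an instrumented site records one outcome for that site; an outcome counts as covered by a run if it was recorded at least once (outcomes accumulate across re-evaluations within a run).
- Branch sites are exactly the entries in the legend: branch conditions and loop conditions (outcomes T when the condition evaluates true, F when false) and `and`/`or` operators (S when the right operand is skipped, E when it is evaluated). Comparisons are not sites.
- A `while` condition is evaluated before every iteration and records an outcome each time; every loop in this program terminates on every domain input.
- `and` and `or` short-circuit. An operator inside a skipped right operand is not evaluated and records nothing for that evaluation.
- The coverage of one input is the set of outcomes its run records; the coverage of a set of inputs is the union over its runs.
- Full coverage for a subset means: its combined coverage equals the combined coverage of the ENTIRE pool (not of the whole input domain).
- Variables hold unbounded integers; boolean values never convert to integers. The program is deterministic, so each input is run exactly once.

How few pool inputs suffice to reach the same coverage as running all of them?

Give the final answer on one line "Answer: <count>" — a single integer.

#1 (b=9, w=-3, x=4) -> B1->F, B2->T, B5->F, B6->T; covered: B1=F, B2=T, B5=F, B6=T
#2 (b=5, w=2, x=4) -> B1->F, B2->T, B5->F, B6->F; covered: B1=F, B2=T, B5=F, B6=F
#3 (b=7, w=2, x=5) -> B1->F, B2->F, B4->E, B3->F, B5->T, B5->T, B5->T, B5->T, B5->T, B5->T, B5->T, B5->T, B5->T, B5->T, ...; covered: B1=F, B2=F, B3=F, B4=E, B5=T, B5=F, B6=F
#4 (b=8, w=0, x=1) -> B1->F, B2->F, B4->S, B3->F, B5->T, B5->T, B5->F, B6->F; covered: B1=F, B2=F, B3=F, B4=S, B5=T, B5=F, B6=F
#5 (b=7, w=2, x=1) -> B1->F, B2->F, B4->E, B3->F, B5->T, B5->T, B5->F, B6->F; covered: B1=F, B2=F, B3=F, B4=E, B5=T, B5=F, B6=F
union over all inputs: B1=F, B2=T, B2=F, B3=F, B4=S, B4=E, B5=T, B5=F, B6=T, B6=F (10 outcomes)
every size-1 subset falls short of the 10 outcomes (best: 7/10)
every size-2 subset falls short of the 10 outcomes (best: 9/10)
at size 3, {1, 3, 4} reaches all 10 outcomes; every lexicographically earlier size-3 subset fails

Answer: 3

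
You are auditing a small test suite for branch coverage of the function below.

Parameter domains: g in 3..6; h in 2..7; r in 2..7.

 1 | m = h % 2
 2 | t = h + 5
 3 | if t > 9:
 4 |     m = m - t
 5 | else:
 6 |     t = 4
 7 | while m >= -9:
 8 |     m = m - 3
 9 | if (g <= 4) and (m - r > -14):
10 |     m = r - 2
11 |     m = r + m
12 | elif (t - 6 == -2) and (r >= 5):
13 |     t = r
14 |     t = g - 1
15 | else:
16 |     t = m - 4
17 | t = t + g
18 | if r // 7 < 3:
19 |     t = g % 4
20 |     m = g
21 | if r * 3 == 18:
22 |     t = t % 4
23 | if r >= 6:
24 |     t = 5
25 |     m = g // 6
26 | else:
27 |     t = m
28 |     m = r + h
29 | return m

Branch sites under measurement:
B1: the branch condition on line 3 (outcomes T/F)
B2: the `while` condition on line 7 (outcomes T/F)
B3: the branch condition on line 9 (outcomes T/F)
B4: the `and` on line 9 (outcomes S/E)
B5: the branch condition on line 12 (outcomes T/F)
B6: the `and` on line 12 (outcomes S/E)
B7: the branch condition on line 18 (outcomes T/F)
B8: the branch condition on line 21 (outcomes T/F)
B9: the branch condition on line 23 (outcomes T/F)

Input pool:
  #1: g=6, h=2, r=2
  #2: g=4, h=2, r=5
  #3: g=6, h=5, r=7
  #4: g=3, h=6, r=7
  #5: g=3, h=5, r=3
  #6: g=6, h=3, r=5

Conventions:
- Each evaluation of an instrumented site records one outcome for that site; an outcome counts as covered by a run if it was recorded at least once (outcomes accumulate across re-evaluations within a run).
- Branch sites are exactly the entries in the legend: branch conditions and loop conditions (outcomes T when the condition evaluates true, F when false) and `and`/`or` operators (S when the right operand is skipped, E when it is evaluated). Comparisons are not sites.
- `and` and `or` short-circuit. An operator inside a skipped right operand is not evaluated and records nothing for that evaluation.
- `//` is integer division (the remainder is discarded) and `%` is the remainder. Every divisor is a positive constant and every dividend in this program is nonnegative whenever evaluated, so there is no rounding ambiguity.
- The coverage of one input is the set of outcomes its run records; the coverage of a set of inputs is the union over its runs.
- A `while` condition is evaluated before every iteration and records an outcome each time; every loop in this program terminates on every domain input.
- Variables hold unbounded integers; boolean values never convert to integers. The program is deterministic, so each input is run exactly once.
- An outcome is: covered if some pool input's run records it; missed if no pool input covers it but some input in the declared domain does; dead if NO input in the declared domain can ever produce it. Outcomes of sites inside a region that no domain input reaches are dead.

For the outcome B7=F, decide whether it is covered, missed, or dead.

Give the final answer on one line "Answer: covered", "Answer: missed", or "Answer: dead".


no pool input records B7=F
checking all 144 inputs in the declared domain: B7=F is never recorded -> dead
Answer: dead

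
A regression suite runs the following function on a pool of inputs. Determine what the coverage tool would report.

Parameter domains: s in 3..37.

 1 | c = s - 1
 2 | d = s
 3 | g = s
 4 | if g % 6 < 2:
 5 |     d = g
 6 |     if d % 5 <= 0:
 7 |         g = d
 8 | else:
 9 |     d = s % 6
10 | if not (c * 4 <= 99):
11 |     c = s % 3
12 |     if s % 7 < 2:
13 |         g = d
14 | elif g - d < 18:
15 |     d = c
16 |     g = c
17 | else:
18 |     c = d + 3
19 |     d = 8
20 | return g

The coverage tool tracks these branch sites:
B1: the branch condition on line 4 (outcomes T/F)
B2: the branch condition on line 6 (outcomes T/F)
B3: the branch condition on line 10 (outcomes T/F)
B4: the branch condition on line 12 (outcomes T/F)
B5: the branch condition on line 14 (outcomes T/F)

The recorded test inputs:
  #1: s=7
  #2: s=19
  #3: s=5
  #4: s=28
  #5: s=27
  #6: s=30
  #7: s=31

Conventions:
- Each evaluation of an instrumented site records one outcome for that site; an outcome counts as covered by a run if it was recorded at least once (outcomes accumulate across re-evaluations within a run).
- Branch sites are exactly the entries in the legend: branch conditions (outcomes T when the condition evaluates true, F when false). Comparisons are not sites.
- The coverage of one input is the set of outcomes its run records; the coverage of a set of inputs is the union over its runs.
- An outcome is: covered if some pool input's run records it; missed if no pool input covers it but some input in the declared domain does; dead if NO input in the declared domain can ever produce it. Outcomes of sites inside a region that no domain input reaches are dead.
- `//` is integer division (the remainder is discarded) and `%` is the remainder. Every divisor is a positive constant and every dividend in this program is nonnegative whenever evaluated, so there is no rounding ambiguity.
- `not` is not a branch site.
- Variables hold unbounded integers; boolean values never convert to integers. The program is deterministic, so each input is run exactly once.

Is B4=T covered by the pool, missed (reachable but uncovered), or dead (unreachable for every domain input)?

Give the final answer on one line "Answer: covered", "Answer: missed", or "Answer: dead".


B4=T is recorded by pool input(s) 4 -> covered
Answer: covered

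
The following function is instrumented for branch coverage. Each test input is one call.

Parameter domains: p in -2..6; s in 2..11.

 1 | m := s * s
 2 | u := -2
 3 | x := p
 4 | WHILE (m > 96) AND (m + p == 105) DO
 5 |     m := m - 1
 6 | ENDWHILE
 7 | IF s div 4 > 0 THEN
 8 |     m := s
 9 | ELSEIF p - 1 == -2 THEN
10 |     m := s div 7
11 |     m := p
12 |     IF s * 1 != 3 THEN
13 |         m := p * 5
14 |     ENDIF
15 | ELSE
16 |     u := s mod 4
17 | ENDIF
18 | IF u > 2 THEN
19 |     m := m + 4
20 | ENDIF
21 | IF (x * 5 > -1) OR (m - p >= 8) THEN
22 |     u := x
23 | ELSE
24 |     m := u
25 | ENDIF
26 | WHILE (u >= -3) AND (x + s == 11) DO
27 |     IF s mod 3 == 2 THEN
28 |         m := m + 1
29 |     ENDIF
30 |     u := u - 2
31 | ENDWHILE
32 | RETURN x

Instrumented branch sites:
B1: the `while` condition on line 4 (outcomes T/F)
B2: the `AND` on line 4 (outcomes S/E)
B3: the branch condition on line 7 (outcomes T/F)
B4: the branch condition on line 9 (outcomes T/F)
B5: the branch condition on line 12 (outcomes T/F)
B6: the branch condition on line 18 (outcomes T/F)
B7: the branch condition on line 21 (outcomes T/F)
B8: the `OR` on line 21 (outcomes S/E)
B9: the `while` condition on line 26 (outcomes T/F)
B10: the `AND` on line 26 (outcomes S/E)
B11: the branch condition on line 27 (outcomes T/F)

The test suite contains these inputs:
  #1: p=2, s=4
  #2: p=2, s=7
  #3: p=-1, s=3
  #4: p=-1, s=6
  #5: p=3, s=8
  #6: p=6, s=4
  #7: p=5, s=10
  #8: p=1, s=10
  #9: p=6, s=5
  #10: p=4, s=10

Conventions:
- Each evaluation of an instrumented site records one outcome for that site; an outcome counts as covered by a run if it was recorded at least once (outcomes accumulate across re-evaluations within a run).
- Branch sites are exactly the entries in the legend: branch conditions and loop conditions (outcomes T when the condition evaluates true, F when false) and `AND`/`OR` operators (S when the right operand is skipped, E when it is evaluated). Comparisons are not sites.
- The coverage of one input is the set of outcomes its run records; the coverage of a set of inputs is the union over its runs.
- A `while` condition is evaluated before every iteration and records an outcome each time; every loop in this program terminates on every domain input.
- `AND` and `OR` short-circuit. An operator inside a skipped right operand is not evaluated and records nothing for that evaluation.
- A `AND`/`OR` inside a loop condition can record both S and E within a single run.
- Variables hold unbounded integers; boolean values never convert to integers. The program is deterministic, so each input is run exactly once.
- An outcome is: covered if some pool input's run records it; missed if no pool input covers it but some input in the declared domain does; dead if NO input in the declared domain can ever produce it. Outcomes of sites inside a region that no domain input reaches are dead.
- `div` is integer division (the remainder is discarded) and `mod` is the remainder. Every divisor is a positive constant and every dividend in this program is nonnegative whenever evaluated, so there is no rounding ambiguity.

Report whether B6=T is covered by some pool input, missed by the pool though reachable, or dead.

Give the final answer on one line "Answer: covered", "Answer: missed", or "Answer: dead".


no pool input records B6=T
but domain input (p=-2, s=3) does record it -> reachable, so missed
Answer: missed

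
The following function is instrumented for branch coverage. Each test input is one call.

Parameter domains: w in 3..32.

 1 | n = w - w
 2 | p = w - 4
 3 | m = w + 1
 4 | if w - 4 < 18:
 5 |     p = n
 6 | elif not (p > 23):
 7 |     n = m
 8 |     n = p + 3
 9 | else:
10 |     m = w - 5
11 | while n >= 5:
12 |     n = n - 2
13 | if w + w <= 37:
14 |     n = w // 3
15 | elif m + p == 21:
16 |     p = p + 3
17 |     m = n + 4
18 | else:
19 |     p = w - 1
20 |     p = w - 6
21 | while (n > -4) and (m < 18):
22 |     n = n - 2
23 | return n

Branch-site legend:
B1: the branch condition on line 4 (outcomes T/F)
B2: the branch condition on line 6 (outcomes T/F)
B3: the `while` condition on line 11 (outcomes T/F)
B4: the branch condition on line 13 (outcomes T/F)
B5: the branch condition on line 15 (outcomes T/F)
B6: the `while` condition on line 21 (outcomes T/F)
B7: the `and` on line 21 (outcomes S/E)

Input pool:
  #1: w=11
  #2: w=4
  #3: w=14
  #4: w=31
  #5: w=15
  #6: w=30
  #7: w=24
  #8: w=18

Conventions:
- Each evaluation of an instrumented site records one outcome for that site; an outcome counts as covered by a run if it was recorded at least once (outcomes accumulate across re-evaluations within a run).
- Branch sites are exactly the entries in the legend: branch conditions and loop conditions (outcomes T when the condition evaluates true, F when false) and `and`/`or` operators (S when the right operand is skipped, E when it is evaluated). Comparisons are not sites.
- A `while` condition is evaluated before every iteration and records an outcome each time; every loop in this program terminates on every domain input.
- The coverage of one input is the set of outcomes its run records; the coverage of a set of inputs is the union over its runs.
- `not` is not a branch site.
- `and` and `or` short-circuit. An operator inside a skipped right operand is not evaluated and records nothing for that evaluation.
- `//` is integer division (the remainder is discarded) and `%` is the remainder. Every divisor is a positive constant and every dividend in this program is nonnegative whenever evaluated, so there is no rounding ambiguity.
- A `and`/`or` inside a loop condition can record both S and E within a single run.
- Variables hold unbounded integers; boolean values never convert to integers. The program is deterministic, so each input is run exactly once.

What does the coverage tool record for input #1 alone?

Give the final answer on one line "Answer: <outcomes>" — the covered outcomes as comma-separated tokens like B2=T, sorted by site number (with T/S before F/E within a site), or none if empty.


Event log for input #1 (w=11):
  B1->T, B3->F, B4->T, B7->E, B6->T, B7->E, B6->T, B7->E, B6->T, B7->E
  B6->T, B7->S, B6->F
as a set, this run covers: B1=T, B3=F, B4=T, B6=T, B6=F, B7=S, B7=E
Answer: B1=T, B3=F, B4=T, B6=T, B6=F, B7=S, B7=E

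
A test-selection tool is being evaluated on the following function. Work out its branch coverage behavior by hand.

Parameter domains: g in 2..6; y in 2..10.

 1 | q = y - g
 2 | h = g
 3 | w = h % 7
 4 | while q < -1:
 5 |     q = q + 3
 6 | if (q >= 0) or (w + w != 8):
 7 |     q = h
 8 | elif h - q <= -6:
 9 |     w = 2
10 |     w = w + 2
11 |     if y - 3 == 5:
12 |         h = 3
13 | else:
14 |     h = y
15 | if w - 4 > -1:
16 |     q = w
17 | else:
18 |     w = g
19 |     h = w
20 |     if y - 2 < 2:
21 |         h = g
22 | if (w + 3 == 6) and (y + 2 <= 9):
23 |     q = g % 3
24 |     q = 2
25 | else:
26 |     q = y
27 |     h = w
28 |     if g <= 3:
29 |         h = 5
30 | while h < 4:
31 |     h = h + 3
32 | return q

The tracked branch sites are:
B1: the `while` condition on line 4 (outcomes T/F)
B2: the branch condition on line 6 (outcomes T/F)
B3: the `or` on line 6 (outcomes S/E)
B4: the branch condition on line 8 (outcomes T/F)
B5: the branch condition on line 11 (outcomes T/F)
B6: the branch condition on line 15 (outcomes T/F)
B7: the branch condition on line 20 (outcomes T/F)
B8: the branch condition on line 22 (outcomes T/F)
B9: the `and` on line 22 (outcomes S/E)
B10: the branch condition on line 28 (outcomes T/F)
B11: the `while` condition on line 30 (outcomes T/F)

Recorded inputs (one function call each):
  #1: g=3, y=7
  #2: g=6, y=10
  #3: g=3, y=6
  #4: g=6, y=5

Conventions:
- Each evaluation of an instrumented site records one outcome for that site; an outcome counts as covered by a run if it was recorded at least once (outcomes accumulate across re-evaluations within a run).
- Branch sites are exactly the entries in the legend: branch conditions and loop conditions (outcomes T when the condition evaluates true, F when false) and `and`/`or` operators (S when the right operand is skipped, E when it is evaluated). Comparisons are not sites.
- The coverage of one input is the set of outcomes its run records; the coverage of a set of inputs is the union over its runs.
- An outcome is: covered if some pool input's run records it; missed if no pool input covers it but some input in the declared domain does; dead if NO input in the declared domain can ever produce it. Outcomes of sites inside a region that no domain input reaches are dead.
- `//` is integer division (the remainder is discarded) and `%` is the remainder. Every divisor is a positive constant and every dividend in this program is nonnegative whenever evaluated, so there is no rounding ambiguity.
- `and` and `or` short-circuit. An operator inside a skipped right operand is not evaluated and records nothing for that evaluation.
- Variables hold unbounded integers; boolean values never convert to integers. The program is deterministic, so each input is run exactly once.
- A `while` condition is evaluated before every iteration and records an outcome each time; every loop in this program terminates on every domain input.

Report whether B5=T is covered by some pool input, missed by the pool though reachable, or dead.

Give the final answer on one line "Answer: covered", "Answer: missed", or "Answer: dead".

no pool input records B5=T
checking all 45 inputs in the declared domain: B5=T is never recorded -> dead

Answer: dead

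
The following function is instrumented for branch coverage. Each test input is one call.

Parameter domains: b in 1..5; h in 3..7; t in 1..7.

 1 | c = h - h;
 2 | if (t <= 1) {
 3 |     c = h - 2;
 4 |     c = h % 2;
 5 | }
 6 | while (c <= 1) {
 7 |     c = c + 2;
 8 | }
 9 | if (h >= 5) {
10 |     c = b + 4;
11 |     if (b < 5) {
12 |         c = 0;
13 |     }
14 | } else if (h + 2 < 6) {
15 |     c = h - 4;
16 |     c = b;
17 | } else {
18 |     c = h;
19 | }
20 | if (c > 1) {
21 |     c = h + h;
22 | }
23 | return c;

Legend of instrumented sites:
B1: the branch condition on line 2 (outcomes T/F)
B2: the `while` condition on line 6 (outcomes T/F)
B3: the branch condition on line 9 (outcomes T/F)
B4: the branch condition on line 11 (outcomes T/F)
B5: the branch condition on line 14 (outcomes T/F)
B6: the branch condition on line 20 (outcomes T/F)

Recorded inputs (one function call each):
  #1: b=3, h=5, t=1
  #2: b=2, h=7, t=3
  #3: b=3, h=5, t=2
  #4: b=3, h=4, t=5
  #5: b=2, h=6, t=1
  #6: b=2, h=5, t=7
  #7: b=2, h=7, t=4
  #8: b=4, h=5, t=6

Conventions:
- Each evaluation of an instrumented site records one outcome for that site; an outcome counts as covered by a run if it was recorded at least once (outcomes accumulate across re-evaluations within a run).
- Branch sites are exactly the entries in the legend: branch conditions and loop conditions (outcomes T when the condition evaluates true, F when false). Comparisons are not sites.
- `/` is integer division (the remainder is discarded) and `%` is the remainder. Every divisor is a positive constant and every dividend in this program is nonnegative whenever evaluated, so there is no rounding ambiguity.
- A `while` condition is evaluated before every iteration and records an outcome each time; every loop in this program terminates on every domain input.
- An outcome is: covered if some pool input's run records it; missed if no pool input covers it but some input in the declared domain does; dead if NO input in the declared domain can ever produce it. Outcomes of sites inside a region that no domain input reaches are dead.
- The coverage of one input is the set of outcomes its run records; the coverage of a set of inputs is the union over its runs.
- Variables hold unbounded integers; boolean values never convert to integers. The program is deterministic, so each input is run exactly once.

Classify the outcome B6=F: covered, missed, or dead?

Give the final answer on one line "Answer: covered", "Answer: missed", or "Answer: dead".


B6=F is recorded by pool input(s) 1, 2, 3, 5, 6, 7, 8 -> covered
Answer: covered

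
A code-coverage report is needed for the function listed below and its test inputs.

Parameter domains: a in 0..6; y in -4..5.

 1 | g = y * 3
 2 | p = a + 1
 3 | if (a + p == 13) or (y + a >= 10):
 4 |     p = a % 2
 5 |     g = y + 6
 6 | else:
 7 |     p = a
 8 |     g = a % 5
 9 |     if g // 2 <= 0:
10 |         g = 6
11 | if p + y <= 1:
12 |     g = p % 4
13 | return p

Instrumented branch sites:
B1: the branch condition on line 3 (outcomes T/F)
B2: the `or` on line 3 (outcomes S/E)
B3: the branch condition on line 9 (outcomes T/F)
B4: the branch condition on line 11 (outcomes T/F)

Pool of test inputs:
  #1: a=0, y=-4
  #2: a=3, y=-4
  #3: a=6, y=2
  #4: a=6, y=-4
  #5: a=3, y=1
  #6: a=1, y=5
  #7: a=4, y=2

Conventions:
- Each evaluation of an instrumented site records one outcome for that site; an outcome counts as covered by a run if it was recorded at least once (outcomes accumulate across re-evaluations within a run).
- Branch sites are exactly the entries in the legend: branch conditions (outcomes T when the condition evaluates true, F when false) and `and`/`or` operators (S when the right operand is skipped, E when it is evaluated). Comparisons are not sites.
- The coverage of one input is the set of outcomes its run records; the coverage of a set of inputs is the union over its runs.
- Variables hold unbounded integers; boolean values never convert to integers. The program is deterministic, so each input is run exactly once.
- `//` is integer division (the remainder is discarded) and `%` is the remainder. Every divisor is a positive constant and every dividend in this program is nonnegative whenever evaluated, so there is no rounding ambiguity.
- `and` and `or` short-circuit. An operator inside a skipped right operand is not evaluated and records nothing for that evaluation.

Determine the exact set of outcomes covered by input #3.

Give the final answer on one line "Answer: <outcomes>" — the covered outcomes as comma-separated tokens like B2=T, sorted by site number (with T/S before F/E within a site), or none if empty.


Tracing the run of input #3 (a=6, y=2):
  B2->S, B1->T, B4->F
distinct outcomes covered: B1=T, B2=S, B4=F
Answer: B1=T, B2=S, B4=F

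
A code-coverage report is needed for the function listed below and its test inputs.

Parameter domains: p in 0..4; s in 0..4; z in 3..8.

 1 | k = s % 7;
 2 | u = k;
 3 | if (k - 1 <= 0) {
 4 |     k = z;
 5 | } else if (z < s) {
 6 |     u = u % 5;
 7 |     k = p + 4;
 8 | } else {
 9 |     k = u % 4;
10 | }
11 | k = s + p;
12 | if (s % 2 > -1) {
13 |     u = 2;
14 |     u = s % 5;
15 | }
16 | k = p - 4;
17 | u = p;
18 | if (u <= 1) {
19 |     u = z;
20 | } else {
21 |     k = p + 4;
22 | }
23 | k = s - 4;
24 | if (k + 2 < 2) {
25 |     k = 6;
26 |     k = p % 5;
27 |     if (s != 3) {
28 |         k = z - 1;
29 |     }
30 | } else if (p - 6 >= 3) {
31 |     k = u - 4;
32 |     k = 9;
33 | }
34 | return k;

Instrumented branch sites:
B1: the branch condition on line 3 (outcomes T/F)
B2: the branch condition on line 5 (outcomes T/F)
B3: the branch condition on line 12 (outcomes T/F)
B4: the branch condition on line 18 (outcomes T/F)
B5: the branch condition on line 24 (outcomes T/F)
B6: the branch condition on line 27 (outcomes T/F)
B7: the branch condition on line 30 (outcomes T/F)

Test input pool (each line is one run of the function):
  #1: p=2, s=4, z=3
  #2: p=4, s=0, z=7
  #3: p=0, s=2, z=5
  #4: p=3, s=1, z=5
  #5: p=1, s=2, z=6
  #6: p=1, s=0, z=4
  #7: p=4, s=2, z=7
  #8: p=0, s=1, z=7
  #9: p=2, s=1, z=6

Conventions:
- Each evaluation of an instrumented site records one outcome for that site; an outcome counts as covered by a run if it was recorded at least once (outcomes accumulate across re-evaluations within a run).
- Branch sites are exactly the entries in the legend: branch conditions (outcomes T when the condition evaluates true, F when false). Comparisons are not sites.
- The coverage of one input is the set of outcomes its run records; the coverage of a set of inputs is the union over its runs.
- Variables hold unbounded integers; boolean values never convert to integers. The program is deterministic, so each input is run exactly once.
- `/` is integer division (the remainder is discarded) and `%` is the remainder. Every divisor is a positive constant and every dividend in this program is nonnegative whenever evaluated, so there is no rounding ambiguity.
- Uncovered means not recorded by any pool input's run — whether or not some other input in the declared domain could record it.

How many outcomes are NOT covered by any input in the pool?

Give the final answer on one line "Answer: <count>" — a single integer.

test 1 (p=2, s=4, z=3) fires B1->F, B2->T, B3->T, B4->F, B5->F, B7->F; hits B1=F, B2=T, B3=T, B4=F, B5=F, B7=F
test 2 (p=4, s=0, z=7) fires B1->T, B3->T, B4->F, B5->T, B6->T; hits B1=T, B3=T, B4=F, B5=T, B6=T
test 3 (p=0, s=2, z=5) fires B1->F, B2->F, B3->T, B4->T, B5->T, B6->T; hits B1=F, B2=F, B3=T, B4=T, B5=T, B6=T
test 4 (p=3, s=1, z=5) fires B1->T, B3->T, B4->F, B5->T, B6->T; hits B1=T, B3=T, B4=F, B5=T, B6=T
test 5 (p=1, s=2, z=6) fires B1->F, B2->F, B3->T, B4->T, B5->T, B6->T; hits B1=F, B2=F, B3=T, B4=T, B5=T, B6=T
test 6 (p=1, s=0, z=4) fires B1->T, B3->T, B4->T, B5->T, B6->T; hits B1=T, B3=T, B4=T, B5=T, B6=T
test 7 (p=4, s=2, z=7) fires B1->F, B2->F, B3->T, B4->F, B5->T, B6->T; hits B1=F, B2=F, B3=T, B4=F, B5=T, B6=T
test 8 (p=0, s=1, z=7) fires B1->T, B3->T, B4->T, B5->T, B6->T; hits B1=T, B3=T, B4=T, B5=T, B6=T
test 9 (p=2, s=1, z=6) fires B1->T, B3->T, B4->F, B5->T, B6->T; hits B1=T, B3=T, B4=F, B5=T, B6=T
union over the pool: B1=T, B1=F, B2=T, B2=F, B3=T, B4=T, B4=F, B5=T, B5=F, B6=T, B7=F
uncovered (3 of 14): B3=F, B6=F, B7=T

Answer: 3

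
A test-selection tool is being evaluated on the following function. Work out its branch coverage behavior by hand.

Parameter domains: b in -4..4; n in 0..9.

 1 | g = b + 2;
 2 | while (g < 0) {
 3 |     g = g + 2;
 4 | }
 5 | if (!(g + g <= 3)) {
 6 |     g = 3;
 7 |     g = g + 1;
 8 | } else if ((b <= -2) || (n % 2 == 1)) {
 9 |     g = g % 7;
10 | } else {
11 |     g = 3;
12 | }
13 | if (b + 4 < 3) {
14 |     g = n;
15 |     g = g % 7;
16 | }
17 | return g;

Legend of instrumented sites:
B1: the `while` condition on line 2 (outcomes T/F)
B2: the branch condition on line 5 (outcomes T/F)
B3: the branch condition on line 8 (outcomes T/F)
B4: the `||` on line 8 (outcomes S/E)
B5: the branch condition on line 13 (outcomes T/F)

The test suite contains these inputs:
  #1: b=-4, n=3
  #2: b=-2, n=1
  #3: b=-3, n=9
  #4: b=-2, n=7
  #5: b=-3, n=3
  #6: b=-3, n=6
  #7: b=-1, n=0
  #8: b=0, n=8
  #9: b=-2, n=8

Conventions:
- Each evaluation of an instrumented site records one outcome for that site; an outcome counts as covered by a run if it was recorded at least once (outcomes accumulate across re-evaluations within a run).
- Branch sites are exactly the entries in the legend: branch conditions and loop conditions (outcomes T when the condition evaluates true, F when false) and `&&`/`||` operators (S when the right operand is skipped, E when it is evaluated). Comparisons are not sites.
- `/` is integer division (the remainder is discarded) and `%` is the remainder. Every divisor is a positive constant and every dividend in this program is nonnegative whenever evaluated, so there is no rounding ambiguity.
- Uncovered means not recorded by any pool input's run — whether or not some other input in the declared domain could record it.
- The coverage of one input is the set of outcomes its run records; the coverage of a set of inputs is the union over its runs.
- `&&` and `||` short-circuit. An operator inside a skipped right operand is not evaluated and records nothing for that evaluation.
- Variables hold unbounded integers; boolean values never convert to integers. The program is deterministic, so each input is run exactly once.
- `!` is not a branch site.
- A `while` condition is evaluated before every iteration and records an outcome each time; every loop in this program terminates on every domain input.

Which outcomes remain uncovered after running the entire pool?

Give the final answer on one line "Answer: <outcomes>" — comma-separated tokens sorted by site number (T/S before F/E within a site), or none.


input #1 (b=-4, n=3): covers B1=T, B1=F, B2=F, B3=T, B4=S, B5=T
input #2 (b=-2, n=1): covers B1=F, B2=F, B3=T, B4=S, B5=T
input #3 (b=-3, n=9): covers B1=T, B1=F, B2=F, B3=T, B4=S, B5=T
input #4 (b=-2, n=7): covers B1=F, B2=F, B3=T, B4=S, B5=T
input #5 (b=-3, n=3): covers B1=T, B1=F, B2=F, B3=T, B4=S, B5=T
input #6 (b=-3, n=6): covers B1=T, B1=F, B2=F, B3=T, B4=S, B5=T
input #7 (b=-1, n=0): covers B1=F, B2=F, B3=F, B4=E, B5=F
input #8 (b=0, n=8): covers B1=F, B2=T, B5=F
input #9 (b=-2, n=8): covers B1=F, B2=F, B3=T, B4=S, B5=T
union over the pool: B1=T, B1=F, B2=T, B2=F, B3=T, B3=F, B4=S, B4=E, B5=T, B5=F
uncovered (0 of 10): none
Answer: none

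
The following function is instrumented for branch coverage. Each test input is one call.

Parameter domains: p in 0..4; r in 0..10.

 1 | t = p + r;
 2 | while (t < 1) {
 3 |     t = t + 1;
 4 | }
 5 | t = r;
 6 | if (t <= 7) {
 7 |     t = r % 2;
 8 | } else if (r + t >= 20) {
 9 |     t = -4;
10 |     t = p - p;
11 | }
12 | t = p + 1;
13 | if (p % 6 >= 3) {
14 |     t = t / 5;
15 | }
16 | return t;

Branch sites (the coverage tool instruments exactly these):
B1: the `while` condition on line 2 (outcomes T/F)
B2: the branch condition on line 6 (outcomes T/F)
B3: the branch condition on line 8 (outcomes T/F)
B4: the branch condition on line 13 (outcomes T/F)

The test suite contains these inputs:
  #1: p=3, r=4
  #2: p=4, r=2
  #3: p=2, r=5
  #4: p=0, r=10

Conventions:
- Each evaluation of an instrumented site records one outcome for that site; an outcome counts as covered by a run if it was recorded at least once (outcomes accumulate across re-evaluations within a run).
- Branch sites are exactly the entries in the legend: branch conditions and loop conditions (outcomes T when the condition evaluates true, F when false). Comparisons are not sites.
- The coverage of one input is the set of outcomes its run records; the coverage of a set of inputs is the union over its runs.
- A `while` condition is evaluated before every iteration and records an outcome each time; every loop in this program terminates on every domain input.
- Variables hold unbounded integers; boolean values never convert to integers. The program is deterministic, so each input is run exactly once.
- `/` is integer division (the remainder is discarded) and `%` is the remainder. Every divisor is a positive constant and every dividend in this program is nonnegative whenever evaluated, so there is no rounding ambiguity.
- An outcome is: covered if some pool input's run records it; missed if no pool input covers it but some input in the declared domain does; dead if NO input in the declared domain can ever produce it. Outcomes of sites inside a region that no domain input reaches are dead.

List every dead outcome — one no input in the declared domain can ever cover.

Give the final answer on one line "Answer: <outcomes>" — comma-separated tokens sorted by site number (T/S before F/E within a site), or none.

running all 55 domain inputs and tallying outcomes:
  reachable outcomes have witnesses, e.g. B1=T (e.g. p=0, r=0), B1=F (e.g. p=0, r=0), B2=T (e.g. p=0, r=0), B2=F (e.g. p=0, r=8)

Answer: none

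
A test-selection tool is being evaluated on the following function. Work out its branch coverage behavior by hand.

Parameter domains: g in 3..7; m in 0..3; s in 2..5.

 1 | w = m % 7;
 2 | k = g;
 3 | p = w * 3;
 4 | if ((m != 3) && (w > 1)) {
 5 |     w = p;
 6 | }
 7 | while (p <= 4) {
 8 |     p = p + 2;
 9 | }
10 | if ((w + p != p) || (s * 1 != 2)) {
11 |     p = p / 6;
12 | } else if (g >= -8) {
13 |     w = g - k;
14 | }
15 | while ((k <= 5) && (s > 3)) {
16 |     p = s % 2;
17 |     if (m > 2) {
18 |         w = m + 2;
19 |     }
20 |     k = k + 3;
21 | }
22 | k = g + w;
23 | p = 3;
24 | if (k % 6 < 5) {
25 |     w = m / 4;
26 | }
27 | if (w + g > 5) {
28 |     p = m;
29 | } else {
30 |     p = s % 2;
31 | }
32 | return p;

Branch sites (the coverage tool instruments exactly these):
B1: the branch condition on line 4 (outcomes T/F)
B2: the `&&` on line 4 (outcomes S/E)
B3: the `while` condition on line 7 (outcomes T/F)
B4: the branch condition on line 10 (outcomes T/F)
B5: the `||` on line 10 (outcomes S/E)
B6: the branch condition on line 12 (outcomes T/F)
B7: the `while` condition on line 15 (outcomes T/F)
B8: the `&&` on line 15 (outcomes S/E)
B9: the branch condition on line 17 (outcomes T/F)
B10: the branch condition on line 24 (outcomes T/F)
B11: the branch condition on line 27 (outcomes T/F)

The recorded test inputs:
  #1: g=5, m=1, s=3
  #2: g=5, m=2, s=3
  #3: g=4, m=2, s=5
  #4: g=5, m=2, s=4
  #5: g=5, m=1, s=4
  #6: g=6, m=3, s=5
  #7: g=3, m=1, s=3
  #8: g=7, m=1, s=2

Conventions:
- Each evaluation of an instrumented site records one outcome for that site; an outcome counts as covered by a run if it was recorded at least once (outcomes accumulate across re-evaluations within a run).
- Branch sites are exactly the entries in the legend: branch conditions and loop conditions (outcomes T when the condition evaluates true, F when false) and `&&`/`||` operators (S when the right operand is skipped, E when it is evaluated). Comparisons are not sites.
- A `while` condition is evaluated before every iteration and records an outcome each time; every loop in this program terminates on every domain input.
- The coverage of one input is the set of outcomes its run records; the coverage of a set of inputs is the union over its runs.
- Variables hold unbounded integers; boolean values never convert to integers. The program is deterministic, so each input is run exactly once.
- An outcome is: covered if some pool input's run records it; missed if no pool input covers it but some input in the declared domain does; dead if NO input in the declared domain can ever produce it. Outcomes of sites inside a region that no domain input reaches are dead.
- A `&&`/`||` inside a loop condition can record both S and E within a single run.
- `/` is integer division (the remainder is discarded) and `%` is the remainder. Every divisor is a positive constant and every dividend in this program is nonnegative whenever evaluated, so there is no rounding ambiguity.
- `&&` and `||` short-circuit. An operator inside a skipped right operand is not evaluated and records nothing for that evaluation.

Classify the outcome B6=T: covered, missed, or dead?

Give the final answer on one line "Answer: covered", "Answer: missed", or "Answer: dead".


no pool input records B6=T
but domain input (g=3, m=0, s=2) does record it -> reachable, so missed
Answer: missed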